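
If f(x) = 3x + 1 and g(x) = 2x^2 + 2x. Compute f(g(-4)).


g(-4) = 24
f(24) = 73

73


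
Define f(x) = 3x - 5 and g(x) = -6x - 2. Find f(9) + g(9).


-34


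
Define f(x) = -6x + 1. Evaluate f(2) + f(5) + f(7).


f(2) = -11
f(5) = -29
f(7) = -41
Sum = -81

-81


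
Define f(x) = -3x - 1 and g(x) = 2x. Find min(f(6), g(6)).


-19


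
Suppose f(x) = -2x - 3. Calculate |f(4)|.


11


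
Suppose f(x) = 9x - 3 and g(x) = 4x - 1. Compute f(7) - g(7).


f(7) = 60
g(7) = 27
Difference = 33

33


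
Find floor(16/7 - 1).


16/7 = 2.2857
2.2857 - 1 = 1.2857
floor(1.2857) = 1

1


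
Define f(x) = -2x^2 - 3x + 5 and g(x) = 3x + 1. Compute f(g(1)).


g(1) = 4
f(4) = (-2)*(4)^2 - 3*(4) + 5 = -39

-39


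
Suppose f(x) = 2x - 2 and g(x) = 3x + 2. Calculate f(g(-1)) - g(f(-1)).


6


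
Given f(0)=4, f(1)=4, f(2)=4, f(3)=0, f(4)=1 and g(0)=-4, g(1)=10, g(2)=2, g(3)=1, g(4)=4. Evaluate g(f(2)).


f(2) = 4
g(4) = 4

4


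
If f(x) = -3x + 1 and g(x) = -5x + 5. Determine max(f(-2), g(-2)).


f(-2) = 7
g(-2) = 15
max = 15

15


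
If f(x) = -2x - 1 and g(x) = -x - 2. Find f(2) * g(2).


f(2) = -5
g(2) = -4
Product = 20

20


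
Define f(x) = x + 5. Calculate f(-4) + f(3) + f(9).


f(-4) = 1
f(3) = 8
f(9) = 14
Sum = 23

23


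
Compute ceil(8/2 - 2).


8/2 = 4
4 - 2 = 2
ceil(2) = 2

2


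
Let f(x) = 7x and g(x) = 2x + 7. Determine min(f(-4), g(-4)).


f(-4) = -28
g(-4) = -1
min = -28

-28


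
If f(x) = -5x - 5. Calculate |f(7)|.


f(7) = -40
|-40| = 40

40


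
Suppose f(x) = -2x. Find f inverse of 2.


Solve -2x = 2
x = (2) / (-2) = -1

-1


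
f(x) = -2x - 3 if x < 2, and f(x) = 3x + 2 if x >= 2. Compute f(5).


17


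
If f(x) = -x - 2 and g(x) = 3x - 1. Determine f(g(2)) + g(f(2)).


f(g(2)) = -7
g(f(2)) = -13
Sum = -20

-20


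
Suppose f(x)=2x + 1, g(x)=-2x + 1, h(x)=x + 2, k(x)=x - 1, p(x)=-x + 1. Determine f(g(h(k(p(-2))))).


p(-2) = 3
k(3) = 2
h(2) = 4
g(4) = -7
f(-7) = -13

-13


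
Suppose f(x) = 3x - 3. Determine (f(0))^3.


-27


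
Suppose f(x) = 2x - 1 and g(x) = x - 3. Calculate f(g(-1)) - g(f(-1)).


-3


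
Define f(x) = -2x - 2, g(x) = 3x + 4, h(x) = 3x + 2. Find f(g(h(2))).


h(2) = 8
g(8) = 28
f(28) = -58

-58


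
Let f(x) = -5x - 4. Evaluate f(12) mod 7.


f(12) = -64
-64 mod 7 = 6

6


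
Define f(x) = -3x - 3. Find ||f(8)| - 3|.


24


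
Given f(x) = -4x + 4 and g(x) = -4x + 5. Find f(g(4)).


g(4) = -11
f(-11) = 48

48


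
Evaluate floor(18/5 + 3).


18/5 = 3.6
3.6 + 3 = 6.6
floor(6.6) = 6

6


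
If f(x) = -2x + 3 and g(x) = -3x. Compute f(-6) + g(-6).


f(-6) = 15
g(-6) = 18
Sum = 33

33


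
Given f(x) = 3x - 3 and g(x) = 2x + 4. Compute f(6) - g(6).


f(6) = 15
g(6) = 16
Difference = -1

-1


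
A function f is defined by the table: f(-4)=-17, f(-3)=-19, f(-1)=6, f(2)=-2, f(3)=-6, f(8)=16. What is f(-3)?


Reading from the table at x = -3

-19


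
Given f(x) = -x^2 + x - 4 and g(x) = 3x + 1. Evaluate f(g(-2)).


g(-2) = -5
f(-5) = (-1)*(-5)^2 + 1*(-5) - 4 = -34

-34


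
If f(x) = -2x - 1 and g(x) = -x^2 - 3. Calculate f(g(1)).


7


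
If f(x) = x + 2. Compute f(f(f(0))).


f(0) = 2
f(2) = 4
f(4) = 6

6


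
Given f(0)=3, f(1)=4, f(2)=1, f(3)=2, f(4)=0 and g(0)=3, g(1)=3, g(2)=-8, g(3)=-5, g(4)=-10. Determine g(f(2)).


f(2) = 1
g(1) = 3

3


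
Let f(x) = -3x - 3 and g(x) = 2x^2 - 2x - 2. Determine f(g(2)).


-9


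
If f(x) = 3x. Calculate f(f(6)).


f(6) = 18
f(18) = 54

54


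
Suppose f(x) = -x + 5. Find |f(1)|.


f(1) = 4
|4| = 4

4


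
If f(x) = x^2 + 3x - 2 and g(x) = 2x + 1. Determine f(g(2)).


38


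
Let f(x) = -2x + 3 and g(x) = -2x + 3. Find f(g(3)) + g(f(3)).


f(g(3)) = 9
g(f(3)) = 9
Sum = 18

18


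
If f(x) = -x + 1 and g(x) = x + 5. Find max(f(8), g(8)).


f(8) = -7
g(8) = 13
max = 13

13


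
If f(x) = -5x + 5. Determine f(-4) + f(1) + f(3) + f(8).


f(-4) = 25
f(1) = 0
f(3) = -10
f(8) = -35
Sum = -20

-20


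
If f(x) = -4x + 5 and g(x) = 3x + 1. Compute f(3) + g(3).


f(3) = -7
g(3) = 10
Sum = 3

3


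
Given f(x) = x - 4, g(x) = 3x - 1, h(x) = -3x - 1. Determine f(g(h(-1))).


1


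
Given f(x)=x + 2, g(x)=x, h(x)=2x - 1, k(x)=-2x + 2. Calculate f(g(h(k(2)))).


k(2) = -2
h(-2) = -5
g(-5) = -5
f(-5) = -3

-3


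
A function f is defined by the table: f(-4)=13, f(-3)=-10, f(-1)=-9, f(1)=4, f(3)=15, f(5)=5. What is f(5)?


Reading from the table at x = 5

5


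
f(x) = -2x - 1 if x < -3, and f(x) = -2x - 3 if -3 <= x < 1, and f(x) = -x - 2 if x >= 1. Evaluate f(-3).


-3 satisfies -3 <= x < 1
f(-3) = 3

3


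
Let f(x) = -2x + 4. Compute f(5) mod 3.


f(5) = -6
-6 mod 3 = 0

0


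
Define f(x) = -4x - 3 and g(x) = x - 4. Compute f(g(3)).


g(3) = -1
f(-1) = 1

1


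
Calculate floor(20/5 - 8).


20/5 = 4
4 - 8 = -4
floor(-4) = -4

-4


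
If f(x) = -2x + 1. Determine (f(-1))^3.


27


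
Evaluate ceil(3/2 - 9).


-7


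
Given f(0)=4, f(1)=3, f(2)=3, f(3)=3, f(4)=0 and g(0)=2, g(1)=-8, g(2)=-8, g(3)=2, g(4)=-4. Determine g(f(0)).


f(0) = 4
g(4) = -4

-4


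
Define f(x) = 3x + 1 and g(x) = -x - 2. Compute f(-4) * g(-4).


-22


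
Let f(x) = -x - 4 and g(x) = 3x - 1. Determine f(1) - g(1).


f(1) = -5
g(1) = 2
Difference = -7

-7


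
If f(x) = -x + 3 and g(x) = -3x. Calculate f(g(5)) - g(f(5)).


f(g(5)) = 18
g(f(5)) = 6
Difference = 12

12


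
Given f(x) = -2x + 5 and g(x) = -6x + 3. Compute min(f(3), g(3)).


f(3) = -1
g(3) = -15
min = -15

-15


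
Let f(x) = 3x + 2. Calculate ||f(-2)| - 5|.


f(-2) = -4
|-4| = 4
|4 - 5| = 1

1


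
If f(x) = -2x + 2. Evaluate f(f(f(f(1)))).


f(1) = 0
f(0) = 2
f(2) = -2
f(-2) = 6

6


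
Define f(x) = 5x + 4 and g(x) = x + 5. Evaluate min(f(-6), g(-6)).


f(-6) = -26
g(-6) = -1
min = -26

-26


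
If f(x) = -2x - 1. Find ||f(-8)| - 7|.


8


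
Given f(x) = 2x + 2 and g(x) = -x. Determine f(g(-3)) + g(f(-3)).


f(g(-3)) = 8
g(f(-3)) = 4
Sum = 12

12


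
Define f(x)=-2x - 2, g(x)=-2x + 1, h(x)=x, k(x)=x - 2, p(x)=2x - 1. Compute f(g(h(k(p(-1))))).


p(-1) = -3
k(-3) = -5
h(-5) = -5
g(-5) = 11
f(11) = -24

-24


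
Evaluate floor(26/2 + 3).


26/2 = 13
13 + 3 = 16
floor(16) = 16

16


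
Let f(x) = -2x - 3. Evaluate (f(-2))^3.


1


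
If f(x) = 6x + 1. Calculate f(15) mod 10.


f(15) = 91
91 mod 10 = 1

1


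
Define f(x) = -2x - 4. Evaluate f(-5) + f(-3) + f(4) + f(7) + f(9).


f(-5) = 6
f(-3) = 2
f(4) = -12
f(7) = -18
f(9) = -22
Sum = -44

-44


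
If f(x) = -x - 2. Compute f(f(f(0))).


f(0) = -2
f(-2) = 0
f(0) = -2

-2


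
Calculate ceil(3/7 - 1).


3/7 = 0.4286
0.4286 - 1 = -0.5714
ceil(-0.5714) = 0

0


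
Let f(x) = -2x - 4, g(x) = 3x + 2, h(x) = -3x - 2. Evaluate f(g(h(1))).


h(1) = -5
g(-5) = -13
f(-13) = 22

22


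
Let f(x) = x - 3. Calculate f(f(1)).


f(1) = -2
f(-2) = -5

-5


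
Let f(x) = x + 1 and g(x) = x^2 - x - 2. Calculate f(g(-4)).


g(-4) = 18
f(18) = 19

19


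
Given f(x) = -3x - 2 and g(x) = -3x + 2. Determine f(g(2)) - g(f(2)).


f(g(2)) = 10
g(f(2)) = 26
Difference = -16

-16


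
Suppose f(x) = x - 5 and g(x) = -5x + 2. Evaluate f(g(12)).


g(12) = -58
f(-58) = -63

-63


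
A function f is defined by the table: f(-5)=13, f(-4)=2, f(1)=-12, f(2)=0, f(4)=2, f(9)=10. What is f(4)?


2


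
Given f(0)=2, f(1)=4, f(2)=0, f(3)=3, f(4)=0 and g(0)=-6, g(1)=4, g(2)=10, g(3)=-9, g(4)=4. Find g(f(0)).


f(0) = 2
g(2) = 10

10


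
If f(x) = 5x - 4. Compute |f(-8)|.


f(-8) = -44
|-44| = 44

44


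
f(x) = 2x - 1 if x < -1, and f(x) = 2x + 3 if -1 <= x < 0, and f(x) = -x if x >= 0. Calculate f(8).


8 satisfies x >= 0
f(8) = -8

-8


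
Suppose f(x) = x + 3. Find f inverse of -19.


Solve x + 3 = -19
x = (-19 - 3) / 1 = -22

-22


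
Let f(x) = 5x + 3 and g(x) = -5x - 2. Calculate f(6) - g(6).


65


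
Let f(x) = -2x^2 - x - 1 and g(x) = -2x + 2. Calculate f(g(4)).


-67


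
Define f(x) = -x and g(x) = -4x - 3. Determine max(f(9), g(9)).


f(9) = -9
g(9) = -39
max = -9

-9


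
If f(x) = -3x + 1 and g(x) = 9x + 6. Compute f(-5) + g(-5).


-23


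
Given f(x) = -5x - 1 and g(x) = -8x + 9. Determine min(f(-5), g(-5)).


24


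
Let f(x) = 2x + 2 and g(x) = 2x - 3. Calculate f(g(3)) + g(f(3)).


f(g(3)) = 8
g(f(3)) = 13
Sum = 21

21


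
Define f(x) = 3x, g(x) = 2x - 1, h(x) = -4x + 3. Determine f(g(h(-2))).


h(-2) = 11
g(11) = 21
f(21) = 63

63


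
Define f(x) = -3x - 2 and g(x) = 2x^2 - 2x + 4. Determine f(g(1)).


g(1) = 4
f(4) = -14

-14


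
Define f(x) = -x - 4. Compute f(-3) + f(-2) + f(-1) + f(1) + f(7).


f(-3) = -1
f(-2) = -2
f(-1) = -3
f(1) = -5
f(7) = -11
Sum = -22

-22


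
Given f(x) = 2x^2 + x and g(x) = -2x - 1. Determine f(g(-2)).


21


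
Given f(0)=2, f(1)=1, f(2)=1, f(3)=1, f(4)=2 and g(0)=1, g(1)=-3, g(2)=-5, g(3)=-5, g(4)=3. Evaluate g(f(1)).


f(1) = 1
g(1) = -3

-3


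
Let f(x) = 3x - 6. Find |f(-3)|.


f(-3) = -15
|-15| = 15

15


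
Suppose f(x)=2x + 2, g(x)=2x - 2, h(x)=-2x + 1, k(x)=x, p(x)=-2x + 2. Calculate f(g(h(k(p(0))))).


p(0) = 2
k(2) = 2
h(2) = -3
g(-3) = -8
f(-8) = -14

-14


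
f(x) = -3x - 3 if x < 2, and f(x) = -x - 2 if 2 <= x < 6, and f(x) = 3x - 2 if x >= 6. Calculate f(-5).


-5 satisfies x < 2
f(-5) = 12

12


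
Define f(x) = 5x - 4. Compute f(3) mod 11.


f(3) = 11
11 mod 11 = 0

0


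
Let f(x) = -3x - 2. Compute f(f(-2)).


f(-2) = 4
f(4) = -14

-14


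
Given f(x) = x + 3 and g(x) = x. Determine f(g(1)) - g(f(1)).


0


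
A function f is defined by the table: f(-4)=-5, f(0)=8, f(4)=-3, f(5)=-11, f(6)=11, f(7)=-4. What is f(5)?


Reading from the table at x = 5

-11


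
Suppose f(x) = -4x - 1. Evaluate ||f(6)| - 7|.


f(6) = -25
|-25| = 25
|25 - 7| = 18

18


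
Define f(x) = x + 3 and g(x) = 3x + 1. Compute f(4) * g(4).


f(4) = 7
g(4) = 13
Product = 91

91


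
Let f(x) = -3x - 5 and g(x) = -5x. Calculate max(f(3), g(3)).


f(3) = -14
g(3) = -15
max = -14

-14


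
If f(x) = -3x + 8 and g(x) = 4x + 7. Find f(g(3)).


g(3) = 19
f(19) = -49

-49


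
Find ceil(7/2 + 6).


10


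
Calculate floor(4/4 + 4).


5


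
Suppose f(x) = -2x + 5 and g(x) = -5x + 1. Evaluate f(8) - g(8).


f(8) = -11
g(8) = -39
Difference = 28

28


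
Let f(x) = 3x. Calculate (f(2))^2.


36


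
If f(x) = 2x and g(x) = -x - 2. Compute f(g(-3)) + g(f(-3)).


f(g(-3)) = 2
g(f(-3)) = 4
Sum = 6

6


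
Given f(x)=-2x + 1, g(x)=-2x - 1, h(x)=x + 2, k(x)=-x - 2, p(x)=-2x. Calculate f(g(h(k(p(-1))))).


p(-1) = 2
k(2) = -4
h(-4) = -2
g(-2) = 3
f(3) = -5

-5


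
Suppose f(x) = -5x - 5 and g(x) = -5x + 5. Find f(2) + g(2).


f(2) = -15
g(2) = -5
Sum = -20

-20


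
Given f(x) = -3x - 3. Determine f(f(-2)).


f(-2) = 3
f(3) = -12

-12


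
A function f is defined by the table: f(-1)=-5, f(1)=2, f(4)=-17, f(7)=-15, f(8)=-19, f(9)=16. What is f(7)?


Reading from the table at x = 7

-15


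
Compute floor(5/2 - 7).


-5


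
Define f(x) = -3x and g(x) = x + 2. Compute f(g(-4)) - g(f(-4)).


f(g(-4)) = 6
g(f(-4)) = 14
Difference = -8

-8


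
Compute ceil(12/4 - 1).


2


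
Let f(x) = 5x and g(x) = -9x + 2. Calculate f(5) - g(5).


f(5) = 25
g(5) = -43
Difference = 68

68


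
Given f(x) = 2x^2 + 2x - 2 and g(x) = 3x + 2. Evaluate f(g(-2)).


g(-2) = -4
f(-4) = 2*(-4)^2 + 2*(-4) - 2 = 22

22


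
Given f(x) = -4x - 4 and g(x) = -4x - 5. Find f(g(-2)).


-16


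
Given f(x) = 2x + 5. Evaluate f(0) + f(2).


f(0) = 5
f(2) = 9
Sum = 14

14


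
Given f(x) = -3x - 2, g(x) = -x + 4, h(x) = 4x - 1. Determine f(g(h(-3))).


h(-3) = -13
g(-13) = 17
f(17) = -53

-53


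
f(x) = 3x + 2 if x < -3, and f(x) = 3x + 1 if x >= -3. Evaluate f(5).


5 satisfies x >= -3
f(5) = 16

16


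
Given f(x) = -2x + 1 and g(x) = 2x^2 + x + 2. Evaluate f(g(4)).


g(4) = 38
f(38) = -75

-75


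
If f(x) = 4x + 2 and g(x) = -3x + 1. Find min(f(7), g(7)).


f(7) = 30
g(7) = -20
min = -20

-20


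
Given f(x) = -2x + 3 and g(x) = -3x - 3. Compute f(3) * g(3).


f(3) = -3
g(3) = -12
Product = 36

36


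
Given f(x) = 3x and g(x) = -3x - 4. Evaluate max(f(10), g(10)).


f(10) = 30
g(10) = -34
max = 30

30


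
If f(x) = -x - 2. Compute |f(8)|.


f(8) = -10
|-10| = 10

10


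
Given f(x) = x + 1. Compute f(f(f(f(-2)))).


f(-2) = -1
f(-1) = 0
f(0) = 1
f(1) = 2

2


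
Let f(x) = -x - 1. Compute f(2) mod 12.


9


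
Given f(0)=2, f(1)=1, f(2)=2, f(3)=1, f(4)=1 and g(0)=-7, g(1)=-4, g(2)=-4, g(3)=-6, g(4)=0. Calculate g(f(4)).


-4


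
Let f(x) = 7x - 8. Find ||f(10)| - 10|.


52


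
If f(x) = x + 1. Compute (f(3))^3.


f(3) = 4
(4)^3 = 64

64


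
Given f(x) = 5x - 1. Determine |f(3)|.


f(3) = 14
|14| = 14

14


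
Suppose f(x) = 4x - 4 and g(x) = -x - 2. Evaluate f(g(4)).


g(4) = -6
f(-6) = -28

-28


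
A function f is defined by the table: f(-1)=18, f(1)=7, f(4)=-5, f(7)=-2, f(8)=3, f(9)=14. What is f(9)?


Reading from the table at x = 9

14


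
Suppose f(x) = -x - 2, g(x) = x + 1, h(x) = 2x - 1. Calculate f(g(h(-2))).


h(-2) = -5
g(-5) = -4
f(-4) = 2

2


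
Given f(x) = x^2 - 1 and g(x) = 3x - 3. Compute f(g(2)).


8


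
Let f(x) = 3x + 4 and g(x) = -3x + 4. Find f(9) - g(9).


f(9) = 31
g(9) = -23
Difference = 54

54


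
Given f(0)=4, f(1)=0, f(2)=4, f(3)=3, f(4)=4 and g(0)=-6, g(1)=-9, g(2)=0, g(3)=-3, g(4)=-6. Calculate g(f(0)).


f(0) = 4
g(4) = -6

-6


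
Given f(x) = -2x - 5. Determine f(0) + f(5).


f(0) = -5
f(5) = -15
Sum = -20

-20


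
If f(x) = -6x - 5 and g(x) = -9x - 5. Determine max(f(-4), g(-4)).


f(-4) = 19
g(-4) = 31
max = 31

31


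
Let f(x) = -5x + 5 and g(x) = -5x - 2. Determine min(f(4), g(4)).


-22


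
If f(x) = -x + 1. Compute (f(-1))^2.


f(-1) = 2
(2)^2 = 4

4


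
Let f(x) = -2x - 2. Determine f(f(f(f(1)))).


f(1) = -4
f(-4) = 6
f(6) = -14
f(-14) = 26

26


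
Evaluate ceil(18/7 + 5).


18/7 = 2.5714
2.5714 + 5 = 7.5714
ceil(7.5714) = 8

8


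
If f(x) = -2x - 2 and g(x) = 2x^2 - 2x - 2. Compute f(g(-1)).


-6


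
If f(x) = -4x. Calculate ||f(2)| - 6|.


2


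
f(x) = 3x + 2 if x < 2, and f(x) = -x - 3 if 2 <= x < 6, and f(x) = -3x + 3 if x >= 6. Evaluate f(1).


1 satisfies x < 2
f(1) = 5

5


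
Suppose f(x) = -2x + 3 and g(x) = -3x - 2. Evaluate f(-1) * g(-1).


f(-1) = 5
g(-1) = 1
Product = 5

5


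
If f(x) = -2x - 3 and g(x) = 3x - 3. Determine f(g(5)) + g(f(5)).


f(g(5)) = -27
g(f(5)) = -42
Sum = -69

-69


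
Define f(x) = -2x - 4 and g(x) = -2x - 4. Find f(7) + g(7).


f(7) = -18
g(7) = -18
Sum = -36

-36


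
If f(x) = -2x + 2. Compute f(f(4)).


14


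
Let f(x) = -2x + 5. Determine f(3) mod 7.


f(3) = -1
-1 mod 7 = 6

6


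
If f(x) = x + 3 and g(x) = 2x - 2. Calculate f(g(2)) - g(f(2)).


f(g(2)) = 5
g(f(2)) = 8
Difference = -3

-3


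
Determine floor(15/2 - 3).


15/2 = 7.5
7.5 - 3 = 4.5
floor(4.5) = 4

4


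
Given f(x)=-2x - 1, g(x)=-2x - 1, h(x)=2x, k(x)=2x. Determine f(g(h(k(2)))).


k(2) = 4
h(4) = 8
g(8) = -17
f(-17) = 33

33


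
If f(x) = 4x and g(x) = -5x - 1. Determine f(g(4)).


g(4) = -21
f(-21) = -84

-84


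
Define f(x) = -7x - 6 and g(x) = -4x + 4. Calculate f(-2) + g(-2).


f(-2) = 8
g(-2) = 12
Sum = 20

20


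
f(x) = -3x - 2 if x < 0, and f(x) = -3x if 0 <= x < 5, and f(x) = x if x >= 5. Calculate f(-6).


-6 satisfies x < 0
f(-6) = 16

16


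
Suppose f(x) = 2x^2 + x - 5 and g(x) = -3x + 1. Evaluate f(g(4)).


g(4) = -11
f(-11) = 2*(-11)^2 + 1*(-11) - 5 = 226

226


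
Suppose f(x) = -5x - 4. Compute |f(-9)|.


f(-9) = 41
|41| = 41

41


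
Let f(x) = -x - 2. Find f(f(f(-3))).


f(-3) = 1
f(1) = -3
f(-3) = 1

1


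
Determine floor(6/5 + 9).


10


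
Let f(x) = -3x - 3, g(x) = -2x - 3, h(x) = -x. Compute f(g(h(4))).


-18


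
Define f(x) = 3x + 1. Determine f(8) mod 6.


f(8) = 25
25 mod 6 = 1

1


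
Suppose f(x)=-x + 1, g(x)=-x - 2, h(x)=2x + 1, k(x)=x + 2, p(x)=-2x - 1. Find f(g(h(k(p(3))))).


p(3) = -7
k(-7) = -5
h(-5) = -9
g(-9) = 7
f(7) = -6

-6


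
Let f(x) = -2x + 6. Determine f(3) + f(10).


f(3) = 0
f(10) = -14
Sum = -14

-14


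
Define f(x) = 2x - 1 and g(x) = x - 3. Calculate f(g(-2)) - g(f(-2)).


f(g(-2)) = -11
g(f(-2)) = -8
Difference = -3

-3


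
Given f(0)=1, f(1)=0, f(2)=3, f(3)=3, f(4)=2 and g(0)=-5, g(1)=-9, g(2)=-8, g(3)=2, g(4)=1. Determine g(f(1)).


f(1) = 0
g(0) = -5

-5


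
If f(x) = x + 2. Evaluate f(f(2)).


6


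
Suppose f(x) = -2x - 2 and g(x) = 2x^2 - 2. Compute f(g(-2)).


g(-2) = 6
f(6) = -14

-14


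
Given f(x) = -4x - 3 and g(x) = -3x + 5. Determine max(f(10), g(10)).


-25


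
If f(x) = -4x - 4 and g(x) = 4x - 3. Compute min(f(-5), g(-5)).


f(-5) = 16
g(-5) = -23
min = -23

-23


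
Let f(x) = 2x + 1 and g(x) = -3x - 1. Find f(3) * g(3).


f(3) = 7
g(3) = -10
Product = -70

-70


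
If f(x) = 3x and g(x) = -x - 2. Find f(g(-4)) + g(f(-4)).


16


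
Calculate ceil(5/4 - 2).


5/4 = 1.25
1.25 - 2 = -0.75
ceil(-0.75) = 0

0


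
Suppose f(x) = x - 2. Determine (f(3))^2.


f(3) = 1
(1)^2 = 1

1


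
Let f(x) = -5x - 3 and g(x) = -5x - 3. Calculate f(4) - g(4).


f(4) = -23
g(4) = -23
Difference = 0

0


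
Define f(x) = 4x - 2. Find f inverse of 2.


Solve 4x - 2 = 2
x = (2 + 2) / 4 = 1

1


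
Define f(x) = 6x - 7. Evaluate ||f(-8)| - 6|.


f(-8) = -55
|-55| = 55
|55 - 6| = 49

49


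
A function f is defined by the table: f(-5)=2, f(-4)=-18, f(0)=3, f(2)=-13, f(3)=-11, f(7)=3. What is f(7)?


Reading from the table at x = 7

3


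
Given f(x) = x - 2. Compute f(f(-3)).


f(-3) = -5
f(-5) = -7

-7


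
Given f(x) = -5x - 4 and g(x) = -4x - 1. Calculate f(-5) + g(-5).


f(-5) = 21
g(-5) = 19
Sum = 40

40


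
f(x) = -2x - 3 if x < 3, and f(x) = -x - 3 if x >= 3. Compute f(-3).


-3 satisfies x < 3
f(-3) = 3

3


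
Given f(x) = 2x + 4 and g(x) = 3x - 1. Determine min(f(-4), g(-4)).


f(-4) = -4
g(-4) = -13
min = -13

-13


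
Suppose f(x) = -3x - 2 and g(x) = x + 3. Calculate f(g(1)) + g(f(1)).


-16


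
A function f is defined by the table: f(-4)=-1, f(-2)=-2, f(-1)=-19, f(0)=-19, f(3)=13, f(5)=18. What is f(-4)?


Reading from the table at x = -4

-1


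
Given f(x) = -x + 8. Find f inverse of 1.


Solve -x + 8 = 1
x = (1 - 8) / (-1) = 7

7


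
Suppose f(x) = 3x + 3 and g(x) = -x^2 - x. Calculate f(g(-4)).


g(-4) = -12
f(-12) = -33

-33


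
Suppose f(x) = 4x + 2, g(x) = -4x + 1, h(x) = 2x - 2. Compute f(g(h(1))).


h(1) = 0
g(0) = 1
f(1) = 6

6


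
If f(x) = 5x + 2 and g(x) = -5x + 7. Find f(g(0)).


g(0) = 7
f(7) = 37

37


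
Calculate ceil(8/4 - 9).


8/4 = 2
2 - 9 = -7
ceil(-7) = -7

-7


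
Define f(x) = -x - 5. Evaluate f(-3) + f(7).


f(-3) = -2
f(7) = -12
Sum = -14

-14


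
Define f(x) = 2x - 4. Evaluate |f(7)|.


10


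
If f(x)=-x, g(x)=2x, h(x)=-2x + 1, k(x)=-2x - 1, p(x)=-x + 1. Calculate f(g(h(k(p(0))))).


p(0) = 1
k(1) = -3
h(-3) = 7
g(7) = 14
f(14) = -14

-14


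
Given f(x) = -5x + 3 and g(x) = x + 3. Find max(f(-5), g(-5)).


f(-5) = 28
g(-5) = -2
max = 28

28


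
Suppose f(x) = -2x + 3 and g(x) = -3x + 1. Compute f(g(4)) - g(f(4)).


f(g(4)) = 25
g(f(4)) = 16
Difference = 9

9


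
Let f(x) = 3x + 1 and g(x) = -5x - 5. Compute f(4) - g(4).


f(4) = 13
g(4) = -25
Difference = 38

38


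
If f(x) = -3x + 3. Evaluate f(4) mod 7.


f(4) = -9
-9 mod 7 = 5

5


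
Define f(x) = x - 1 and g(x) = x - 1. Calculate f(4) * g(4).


f(4) = 3
g(4) = 3
Product = 9

9


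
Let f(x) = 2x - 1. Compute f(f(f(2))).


f(2) = 3
f(3) = 5
f(5) = 9

9


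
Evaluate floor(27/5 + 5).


27/5 = 5.4
5.4 + 5 = 10.4
floor(10.4) = 10

10


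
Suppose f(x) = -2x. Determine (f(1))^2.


f(1) = -2
(-2)^2 = 4

4


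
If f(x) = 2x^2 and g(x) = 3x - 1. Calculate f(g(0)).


g(0) = -1
f(-1) = 2*(-1)^2 = 2

2


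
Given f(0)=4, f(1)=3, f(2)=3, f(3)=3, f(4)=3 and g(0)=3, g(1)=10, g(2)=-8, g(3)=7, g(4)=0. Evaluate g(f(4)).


f(4) = 3
g(3) = 7

7


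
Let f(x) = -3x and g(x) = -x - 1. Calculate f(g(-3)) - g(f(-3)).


f(g(-3)) = -6
g(f(-3)) = -10
Difference = 4

4


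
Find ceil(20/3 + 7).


14


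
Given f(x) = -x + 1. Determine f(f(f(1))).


f(1) = 0
f(0) = 1
f(1) = 0

0


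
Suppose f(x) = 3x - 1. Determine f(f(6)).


f(6) = 17
f(17) = 50

50


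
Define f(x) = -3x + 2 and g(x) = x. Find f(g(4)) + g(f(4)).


f(g(4)) = -10
g(f(4)) = -10
Sum = -20

-20


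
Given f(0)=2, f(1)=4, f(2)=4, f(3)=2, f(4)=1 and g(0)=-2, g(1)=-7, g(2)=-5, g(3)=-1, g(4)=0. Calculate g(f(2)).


f(2) = 4
g(4) = 0

0


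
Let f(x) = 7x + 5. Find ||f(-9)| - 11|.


f(-9) = -58
|-58| = 58
|58 - 11| = 47

47


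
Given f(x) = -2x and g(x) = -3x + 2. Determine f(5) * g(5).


f(5) = -10
g(5) = -13
Product = 130

130


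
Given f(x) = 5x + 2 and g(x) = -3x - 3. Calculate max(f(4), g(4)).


f(4) = 22
g(4) = -15
max = 22

22


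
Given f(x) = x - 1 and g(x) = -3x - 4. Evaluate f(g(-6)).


g(-6) = 14
f(14) = 13

13


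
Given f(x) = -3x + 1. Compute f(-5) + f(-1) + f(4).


f(-5) = 16
f(-1) = 4
f(4) = -11
Sum = 9

9


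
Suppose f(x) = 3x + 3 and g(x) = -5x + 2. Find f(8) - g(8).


f(8) = 27
g(8) = -38
Difference = 65

65


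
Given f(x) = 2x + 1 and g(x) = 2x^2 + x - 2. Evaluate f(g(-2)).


g(-2) = 4
f(4) = 9

9


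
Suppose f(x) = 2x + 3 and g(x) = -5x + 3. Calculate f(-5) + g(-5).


21


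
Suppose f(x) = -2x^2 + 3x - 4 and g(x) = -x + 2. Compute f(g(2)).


-4


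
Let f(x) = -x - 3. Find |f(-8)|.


f(-8) = 5
|5| = 5

5


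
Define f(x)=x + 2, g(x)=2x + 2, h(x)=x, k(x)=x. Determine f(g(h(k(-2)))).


k(-2) = -2
h(-2) = -2
g(-2) = -2
f(-2) = 0

0


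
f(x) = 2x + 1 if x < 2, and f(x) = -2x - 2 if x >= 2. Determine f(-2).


-2 satisfies x < 2
f(-2) = -3

-3


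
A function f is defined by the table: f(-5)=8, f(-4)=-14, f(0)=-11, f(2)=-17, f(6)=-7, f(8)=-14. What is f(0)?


Reading from the table at x = 0

-11


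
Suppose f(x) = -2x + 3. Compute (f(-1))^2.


f(-1) = 5
(5)^2 = 25

25


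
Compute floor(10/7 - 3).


10/7 = 1.4286
1.4286 - 3 = -1.5714
floor(-1.5714) = -2

-2


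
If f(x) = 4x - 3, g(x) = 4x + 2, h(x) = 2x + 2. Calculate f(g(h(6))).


h(6) = 14
g(14) = 58
f(58) = 229

229


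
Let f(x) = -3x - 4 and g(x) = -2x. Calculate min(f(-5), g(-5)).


f(-5) = 11
g(-5) = 10
min = 10

10


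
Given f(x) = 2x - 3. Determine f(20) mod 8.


f(20) = 37
37 mod 8 = 5

5


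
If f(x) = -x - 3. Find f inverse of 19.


Solve -x - 3 = 19
x = (19 + 3) / (-1) = -22

-22


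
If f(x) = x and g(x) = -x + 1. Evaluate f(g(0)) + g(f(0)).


f(g(0)) = 1
g(f(0)) = 1
Sum = 2

2


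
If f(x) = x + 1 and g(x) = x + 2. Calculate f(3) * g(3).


f(3) = 4
g(3) = 5
Product = 20

20


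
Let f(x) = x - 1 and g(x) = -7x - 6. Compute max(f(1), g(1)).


f(1) = 0
g(1) = -13
max = 0

0


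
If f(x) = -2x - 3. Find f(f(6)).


f(6) = -15
f(-15) = 27

27


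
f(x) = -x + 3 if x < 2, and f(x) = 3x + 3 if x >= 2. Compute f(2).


9


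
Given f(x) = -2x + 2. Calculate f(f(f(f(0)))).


-10


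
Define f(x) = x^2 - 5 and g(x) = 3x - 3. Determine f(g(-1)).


g(-1) = -6
f(-6) = 1*(-6)^2 - 5 = 31

31


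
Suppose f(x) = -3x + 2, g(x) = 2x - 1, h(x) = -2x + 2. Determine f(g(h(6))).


65


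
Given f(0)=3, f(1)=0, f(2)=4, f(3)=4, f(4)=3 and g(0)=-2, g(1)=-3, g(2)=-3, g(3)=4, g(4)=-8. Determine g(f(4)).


f(4) = 3
g(3) = 4

4


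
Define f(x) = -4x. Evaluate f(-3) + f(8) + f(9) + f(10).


f(-3) = 12
f(8) = -32
f(9) = -36
f(10) = -40
Sum = -96

-96


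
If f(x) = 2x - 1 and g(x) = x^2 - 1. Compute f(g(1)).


g(1) = 0
f(0) = -1

-1


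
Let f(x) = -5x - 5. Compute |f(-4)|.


f(-4) = 15
|15| = 15

15


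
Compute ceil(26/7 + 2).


26/7 = 3.7143
3.7143 + 2 = 5.7143
ceil(5.7143) = 6

6


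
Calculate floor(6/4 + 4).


6/4 = 1.5
1.5 + 4 = 5.5
floor(5.5) = 5

5


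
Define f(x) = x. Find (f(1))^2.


f(1) = 1
(1)^2 = 1

1


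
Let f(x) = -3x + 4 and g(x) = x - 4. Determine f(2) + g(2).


f(2) = -2
g(2) = -2
Sum = -4

-4


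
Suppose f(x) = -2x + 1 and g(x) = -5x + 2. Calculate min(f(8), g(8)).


f(8) = -15
g(8) = -38
min = -38

-38


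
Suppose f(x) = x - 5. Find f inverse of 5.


10


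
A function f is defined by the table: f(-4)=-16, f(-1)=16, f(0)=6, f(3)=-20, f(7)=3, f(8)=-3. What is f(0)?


Reading from the table at x = 0

6


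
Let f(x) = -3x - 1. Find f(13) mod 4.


f(13) = -40
-40 mod 4 = 0

0


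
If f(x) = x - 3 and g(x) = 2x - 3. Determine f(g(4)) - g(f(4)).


f(g(4)) = 2
g(f(4)) = -1
Difference = 3

3


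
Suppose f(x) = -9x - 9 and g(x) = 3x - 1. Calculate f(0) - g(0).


f(0) = -9
g(0) = -1
Difference = -8

-8


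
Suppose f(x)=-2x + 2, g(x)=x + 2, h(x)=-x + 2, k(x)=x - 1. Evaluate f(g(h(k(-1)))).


k(-1) = -2
h(-2) = 4
g(4) = 6
f(6) = -10

-10


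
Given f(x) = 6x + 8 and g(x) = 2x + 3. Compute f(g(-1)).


14


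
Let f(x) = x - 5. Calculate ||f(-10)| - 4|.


11


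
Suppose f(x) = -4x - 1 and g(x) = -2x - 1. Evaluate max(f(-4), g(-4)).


f(-4) = 15
g(-4) = 7
max = 15

15


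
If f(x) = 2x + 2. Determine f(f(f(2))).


30


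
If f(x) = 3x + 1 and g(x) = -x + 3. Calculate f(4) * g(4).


-13


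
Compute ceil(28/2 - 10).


28/2 = 14
14 - 10 = 4
ceil(4) = 4

4


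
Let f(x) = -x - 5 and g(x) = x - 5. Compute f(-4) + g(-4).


f(-4) = -1
g(-4) = -9
Sum = -10

-10


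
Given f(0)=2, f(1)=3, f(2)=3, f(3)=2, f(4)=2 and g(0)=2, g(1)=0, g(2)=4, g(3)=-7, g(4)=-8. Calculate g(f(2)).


f(2) = 3
g(3) = -7

-7


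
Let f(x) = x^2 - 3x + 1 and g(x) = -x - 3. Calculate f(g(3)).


g(3) = -6
f(-6) = 1*(-6)^2 - 3*(-6) + 1 = 55

55


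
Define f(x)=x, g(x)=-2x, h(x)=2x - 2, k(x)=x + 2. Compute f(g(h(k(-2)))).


k(-2) = 0
h(0) = -2
g(-2) = 4
f(4) = 4

4


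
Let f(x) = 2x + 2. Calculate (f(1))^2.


16


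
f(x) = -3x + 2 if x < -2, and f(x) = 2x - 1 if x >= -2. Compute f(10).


10 satisfies x >= -2
f(10) = 19

19


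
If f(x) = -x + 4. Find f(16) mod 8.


f(16) = -12
-12 mod 8 = 4

4


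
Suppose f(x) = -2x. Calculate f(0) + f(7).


f(0) = 0
f(7) = -14
Sum = -14

-14


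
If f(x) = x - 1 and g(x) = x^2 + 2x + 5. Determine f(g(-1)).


g(-1) = 4
f(4) = 3

3


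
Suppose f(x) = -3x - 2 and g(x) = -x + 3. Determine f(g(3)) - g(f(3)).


f(g(3)) = -2
g(f(3)) = 14
Difference = -16

-16


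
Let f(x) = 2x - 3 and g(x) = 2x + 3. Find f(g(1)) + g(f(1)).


8


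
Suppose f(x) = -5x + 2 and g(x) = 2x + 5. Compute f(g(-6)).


g(-6) = -7
f(-7) = 37

37


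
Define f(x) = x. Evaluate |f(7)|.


f(7) = 7
|7| = 7

7


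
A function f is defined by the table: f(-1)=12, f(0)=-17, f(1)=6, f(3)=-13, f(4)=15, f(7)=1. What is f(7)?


1


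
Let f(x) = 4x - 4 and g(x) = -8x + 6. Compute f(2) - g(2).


f(2) = 4
g(2) = -10
Difference = 14

14


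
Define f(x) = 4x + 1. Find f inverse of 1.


Solve 4x + 1 = 1
x = (1 - 1) / 4 = 0

0


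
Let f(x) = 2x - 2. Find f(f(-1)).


f(-1) = -4
f(-4) = -10

-10


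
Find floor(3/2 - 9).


3/2 = 1.5
1.5 - 9 = -7.5
floor(-7.5) = -8

-8


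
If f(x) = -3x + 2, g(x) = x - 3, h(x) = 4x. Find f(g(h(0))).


h(0) = 0
g(0) = -3
f(-3) = 11

11


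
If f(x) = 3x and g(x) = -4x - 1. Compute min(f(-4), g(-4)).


f(-4) = -12
g(-4) = 15
min = -12

-12


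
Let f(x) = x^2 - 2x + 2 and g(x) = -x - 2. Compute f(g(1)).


g(1) = -3
f(-3) = 1*(-3)^2 - 2*(-3) + 2 = 17

17


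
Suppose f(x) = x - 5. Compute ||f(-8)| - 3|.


f(-8) = -13
|-13| = 13
|13 - 3| = 10

10


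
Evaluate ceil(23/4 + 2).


8


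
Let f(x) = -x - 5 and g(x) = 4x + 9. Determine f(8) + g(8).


f(8) = -13
g(8) = 41
Sum = 28

28


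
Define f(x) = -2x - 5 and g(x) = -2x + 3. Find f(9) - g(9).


f(9) = -23
g(9) = -15
Difference = -8

-8


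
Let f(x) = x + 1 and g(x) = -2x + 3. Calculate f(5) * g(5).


f(5) = 6
g(5) = -7
Product = -42

-42


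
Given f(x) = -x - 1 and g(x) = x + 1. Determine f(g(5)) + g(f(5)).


f(g(5)) = -7
g(f(5)) = -5
Sum = -12

-12


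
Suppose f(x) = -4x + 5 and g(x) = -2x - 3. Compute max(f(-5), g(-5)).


f(-5) = 25
g(-5) = 7
max = 25

25


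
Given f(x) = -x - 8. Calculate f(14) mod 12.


2


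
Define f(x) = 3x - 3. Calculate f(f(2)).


f(2) = 3
f(3) = 6

6


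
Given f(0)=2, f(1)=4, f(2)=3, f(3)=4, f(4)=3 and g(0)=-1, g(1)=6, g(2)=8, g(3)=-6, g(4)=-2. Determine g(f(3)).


f(3) = 4
g(4) = -2

-2


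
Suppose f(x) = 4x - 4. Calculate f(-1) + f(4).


4


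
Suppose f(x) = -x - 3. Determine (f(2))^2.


f(2) = -5
(-5)^2 = 25

25


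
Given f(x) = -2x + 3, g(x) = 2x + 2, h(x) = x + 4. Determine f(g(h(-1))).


h(-1) = 3
g(3) = 8
f(8) = -13

-13


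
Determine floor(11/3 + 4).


11/3 = 3.6667
3.6667 + 4 = 7.6667
floor(7.6667) = 7

7


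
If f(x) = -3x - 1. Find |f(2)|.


f(2) = -7
|-7| = 7

7


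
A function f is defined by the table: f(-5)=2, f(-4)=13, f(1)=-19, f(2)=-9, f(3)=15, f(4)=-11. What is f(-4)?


13


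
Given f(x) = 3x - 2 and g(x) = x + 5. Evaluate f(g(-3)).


4


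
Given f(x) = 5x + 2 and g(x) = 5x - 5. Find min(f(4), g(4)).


15


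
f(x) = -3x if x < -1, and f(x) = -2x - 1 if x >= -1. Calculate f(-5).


-5 satisfies x < -1
f(-5) = 15

15


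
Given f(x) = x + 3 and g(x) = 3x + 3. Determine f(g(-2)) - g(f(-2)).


f(g(-2)) = 0
g(f(-2)) = 6
Difference = -6

-6


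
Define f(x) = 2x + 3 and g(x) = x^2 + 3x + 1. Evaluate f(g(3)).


g(3) = 19
f(19) = 41

41


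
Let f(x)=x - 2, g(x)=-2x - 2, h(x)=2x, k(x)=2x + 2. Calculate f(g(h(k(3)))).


k(3) = 8
h(8) = 16
g(16) = -34
f(-34) = -36

-36


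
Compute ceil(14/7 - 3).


14/7 = 2
2 - 3 = -1
ceil(-1) = -1

-1


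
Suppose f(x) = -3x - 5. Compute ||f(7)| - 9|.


f(7) = -26
|-26| = 26
|26 - 9| = 17

17


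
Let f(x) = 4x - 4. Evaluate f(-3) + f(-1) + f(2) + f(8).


f(-3) = -16
f(-1) = -8
f(2) = 4
f(8) = 28
Sum = 8

8


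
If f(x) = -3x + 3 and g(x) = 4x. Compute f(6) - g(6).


f(6) = -15
g(6) = 24
Difference = -39

-39


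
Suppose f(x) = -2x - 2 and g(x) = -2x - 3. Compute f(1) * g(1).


f(1) = -4
g(1) = -5
Product = 20

20


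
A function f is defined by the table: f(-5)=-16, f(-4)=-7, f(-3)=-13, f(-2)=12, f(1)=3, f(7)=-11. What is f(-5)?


Reading from the table at x = -5

-16


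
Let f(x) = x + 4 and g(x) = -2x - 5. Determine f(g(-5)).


9


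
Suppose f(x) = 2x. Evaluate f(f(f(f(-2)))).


f(-2) = -4
f(-4) = -8
f(-8) = -16
f(-16) = -32

-32


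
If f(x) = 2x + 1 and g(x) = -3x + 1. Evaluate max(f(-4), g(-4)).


13


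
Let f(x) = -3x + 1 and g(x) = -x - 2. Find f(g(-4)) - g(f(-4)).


f(g(-4)) = -5
g(f(-4)) = -15
Difference = 10

10


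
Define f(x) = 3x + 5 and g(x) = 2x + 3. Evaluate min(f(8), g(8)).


f(8) = 29
g(8) = 19
min = 19

19


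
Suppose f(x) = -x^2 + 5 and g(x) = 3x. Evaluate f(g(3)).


g(3) = 9
f(9) = (-1)*(9)^2 + 5 = -76

-76


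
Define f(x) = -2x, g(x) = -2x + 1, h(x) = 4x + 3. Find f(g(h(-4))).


h(-4) = -13
g(-13) = 27
f(27) = -54

-54


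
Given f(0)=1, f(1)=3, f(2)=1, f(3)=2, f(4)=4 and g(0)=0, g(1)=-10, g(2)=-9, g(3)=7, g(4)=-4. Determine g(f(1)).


f(1) = 3
g(3) = 7

7


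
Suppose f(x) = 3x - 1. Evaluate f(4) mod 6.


f(4) = 11
11 mod 6 = 5

5


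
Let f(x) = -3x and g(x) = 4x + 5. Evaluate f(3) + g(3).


f(3) = -9
g(3) = 17
Sum = 8

8


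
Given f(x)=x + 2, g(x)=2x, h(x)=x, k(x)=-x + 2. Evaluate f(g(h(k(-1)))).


k(-1) = 3
h(3) = 3
g(3) = 6
f(6) = 8

8


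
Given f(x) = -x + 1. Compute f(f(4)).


f(4) = -3
f(-3) = 4

4


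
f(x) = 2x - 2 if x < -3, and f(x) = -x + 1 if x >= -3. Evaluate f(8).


8 satisfies x >= -3
f(8) = -7

-7


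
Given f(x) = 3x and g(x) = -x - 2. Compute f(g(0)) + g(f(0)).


f(g(0)) = -6
g(f(0)) = -2
Sum = -8

-8


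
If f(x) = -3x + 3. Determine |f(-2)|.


f(-2) = 9
|9| = 9

9


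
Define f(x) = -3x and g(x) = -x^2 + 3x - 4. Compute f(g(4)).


g(4) = -8
f(-8) = 24

24


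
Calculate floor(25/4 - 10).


25/4 = 6.25
6.25 - 10 = -3.75
floor(-3.75) = -4

-4


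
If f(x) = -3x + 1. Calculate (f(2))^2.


25


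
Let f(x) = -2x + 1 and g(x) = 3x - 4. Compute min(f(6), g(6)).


f(6) = -11
g(6) = 14
min = -11

-11


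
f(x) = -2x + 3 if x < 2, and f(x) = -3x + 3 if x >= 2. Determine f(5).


-12


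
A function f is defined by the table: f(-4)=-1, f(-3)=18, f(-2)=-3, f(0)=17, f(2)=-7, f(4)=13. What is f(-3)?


Reading from the table at x = -3

18


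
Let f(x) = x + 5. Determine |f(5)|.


f(5) = 10
|10| = 10

10


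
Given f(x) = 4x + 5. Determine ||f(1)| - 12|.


f(1) = 9
|9| = 9
|9 - 12| = 3

3


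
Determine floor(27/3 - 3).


27/3 = 9
9 - 3 = 6
floor(6) = 6

6


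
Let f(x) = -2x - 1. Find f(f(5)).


f(5) = -11
f(-11) = 21

21


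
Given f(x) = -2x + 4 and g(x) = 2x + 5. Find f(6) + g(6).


f(6) = -8
g(6) = 17
Sum = 9

9


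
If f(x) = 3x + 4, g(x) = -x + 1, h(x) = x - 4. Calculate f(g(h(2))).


h(2) = -2
g(-2) = 3
f(3) = 13

13


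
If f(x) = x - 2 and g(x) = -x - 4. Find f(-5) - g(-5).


-8


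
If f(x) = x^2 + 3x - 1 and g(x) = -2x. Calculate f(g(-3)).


g(-3) = 6
f(6) = 1*(6)^2 + 3*(6) - 1 = 53

53


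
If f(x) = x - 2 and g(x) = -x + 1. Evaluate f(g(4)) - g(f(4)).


f(g(4)) = -5
g(f(4)) = -1
Difference = -4

-4


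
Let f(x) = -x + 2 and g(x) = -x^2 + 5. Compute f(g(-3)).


g(-3) = -4
f(-4) = 6

6


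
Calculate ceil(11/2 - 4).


11/2 = 5.5
5.5 - 4 = 1.5
ceil(1.5) = 2

2


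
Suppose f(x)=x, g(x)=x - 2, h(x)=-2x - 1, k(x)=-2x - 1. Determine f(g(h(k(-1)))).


k(-1) = 1
h(1) = -3
g(-3) = -5
f(-5) = -5

-5


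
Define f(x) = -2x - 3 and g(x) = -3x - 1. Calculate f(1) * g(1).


20


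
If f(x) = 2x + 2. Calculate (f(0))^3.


f(0) = 2
(2)^3 = 8

8


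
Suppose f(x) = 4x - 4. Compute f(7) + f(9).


f(7) = 24
f(9) = 32
Sum = 56

56


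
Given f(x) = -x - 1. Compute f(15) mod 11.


f(15) = -16
-16 mod 11 = 6

6


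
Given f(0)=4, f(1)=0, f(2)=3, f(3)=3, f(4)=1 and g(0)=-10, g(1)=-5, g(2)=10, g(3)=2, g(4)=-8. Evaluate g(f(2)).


f(2) = 3
g(3) = 2

2


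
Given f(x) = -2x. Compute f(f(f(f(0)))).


f(0) = 0
f(0) = 0
f(0) = 0
f(0) = 0

0


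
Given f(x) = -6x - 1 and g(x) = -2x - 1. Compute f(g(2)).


g(2) = -5
f(-5) = 29

29


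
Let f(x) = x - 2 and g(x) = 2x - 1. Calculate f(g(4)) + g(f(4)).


f(g(4)) = 5
g(f(4)) = 3
Sum = 8

8


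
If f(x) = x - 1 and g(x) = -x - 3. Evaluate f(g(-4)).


g(-4) = 1
f(1) = 0

0


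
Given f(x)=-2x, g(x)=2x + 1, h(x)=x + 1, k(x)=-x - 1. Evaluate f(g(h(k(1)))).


k(1) = -2
h(-2) = -1
g(-1) = -1
f(-1) = 2

2


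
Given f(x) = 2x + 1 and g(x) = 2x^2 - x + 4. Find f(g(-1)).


g(-1) = 7
f(7) = 15

15


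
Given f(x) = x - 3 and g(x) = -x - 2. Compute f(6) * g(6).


f(6) = 3
g(6) = -8
Product = -24

-24


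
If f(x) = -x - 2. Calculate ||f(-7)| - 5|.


0


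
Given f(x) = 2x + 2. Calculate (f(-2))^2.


f(-2) = -2
(-2)^2 = 4

4


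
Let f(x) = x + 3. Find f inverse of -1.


Solve x + 3 = -1
x = (-1 - 3) / 1 = -4

-4


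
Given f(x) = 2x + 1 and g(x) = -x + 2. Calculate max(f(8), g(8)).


17


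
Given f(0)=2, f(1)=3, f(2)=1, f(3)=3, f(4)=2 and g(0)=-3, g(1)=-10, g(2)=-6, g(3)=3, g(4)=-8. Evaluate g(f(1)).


f(1) = 3
g(3) = 3

3


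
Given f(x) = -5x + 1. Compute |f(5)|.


f(5) = -24
|-24| = 24

24


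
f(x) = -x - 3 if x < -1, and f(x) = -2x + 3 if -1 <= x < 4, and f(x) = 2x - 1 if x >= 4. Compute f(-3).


-3 satisfies x < -1
f(-3) = 0

0


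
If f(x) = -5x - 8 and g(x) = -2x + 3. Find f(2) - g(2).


-17


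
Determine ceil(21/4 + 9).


21/4 = 5.25
5.25 + 9 = 14.25
ceil(14.25) = 15

15


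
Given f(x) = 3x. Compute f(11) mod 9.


6


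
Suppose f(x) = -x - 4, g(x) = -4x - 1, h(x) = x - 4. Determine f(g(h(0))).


h(0) = -4
g(-4) = 15
f(15) = -19

-19


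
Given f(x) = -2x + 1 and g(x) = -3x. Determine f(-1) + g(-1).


f(-1) = 3
g(-1) = 3
Sum = 6

6


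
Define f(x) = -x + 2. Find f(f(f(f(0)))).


f(0) = 2
f(2) = 0
f(0) = 2
f(2) = 0

0


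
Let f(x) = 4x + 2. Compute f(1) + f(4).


f(1) = 6
f(4) = 18
Sum = 24

24


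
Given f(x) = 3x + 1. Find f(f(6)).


f(6) = 19
f(19) = 58

58


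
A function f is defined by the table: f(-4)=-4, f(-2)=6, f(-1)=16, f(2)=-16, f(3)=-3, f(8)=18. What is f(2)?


Reading from the table at x = 2

-16


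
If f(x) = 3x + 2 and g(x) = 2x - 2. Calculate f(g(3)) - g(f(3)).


f(g(3)) = 14
g(f(3)) = 20
Difference = -6

-6


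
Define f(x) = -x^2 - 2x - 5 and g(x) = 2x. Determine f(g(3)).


-53


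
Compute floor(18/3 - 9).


-3


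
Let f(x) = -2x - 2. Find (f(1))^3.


f(1) = -4
(-4)^3 = -64

-64


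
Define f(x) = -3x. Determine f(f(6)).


f(6) = -18
f(-18) = 54

54


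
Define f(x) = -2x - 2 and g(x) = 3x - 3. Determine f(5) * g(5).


f(5) = -12
g(5) = 12
Product = -144

-144


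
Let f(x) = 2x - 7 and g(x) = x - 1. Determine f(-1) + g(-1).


-11


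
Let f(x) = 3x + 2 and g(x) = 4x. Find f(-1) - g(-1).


f(-1) = -1
g(-1) = -4
Difference = 3

3


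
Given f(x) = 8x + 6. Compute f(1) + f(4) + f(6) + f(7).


f(1) = 14
f(4) = 38
f(6) = 54
f(7) = 62
Sum = 168

168


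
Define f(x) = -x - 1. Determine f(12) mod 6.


f(12) = -13
-13 mod 6 = 5

5


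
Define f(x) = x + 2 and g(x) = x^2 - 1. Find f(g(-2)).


g(-2) = 3
f(3) = 5

5


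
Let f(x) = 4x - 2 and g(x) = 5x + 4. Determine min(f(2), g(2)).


f(2) = 6
g(2) = 14
min = 6

6


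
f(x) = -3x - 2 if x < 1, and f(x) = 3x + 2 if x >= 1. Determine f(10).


10 satisfies x >= 1
f(10) = 32

32


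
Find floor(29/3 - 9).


0


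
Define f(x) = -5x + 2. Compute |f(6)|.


28


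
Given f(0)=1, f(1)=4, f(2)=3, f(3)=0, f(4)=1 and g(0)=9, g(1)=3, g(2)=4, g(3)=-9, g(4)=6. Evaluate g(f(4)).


f(4) = 1
g(1) = 3

3
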